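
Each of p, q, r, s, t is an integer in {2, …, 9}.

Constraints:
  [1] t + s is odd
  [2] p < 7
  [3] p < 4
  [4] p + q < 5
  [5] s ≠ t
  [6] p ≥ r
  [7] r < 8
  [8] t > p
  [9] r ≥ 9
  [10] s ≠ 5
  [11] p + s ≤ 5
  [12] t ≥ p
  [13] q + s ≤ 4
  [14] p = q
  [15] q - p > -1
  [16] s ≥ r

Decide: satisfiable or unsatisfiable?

From constraints 6 and 9: p ≥ r and r ≥ 9, so p ≥ 9. From constraint 2: p ≤ 6. But 6 < 9, so no value of p works.

Unsatisfiable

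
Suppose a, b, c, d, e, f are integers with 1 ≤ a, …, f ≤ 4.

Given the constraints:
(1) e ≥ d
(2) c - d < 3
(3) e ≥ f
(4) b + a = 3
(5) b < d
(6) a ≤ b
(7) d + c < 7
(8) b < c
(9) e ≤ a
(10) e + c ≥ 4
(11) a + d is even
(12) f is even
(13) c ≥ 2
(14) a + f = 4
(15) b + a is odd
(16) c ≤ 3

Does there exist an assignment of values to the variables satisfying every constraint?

Constraints 1, 5, 6, and 9 give e ≤ a, a ≤ b, b < d, d ≤ e. Chaining: e ≤ a ≤ b < d ≤ e, which forces e < e — impossible.

Unsatisfiable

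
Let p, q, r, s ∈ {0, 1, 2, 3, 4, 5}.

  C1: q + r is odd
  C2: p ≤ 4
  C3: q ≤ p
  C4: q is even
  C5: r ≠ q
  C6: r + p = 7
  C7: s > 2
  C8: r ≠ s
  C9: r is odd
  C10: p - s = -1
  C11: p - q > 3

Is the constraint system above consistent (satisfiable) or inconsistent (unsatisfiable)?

One satisfying assignment is p = 4, q = 0, r = 3, s = 5.
For the less obvious constraints — constraint 6: r + p = 7; constraint 10: p - s = -1 — and the others hold by inspection.

Satisfiable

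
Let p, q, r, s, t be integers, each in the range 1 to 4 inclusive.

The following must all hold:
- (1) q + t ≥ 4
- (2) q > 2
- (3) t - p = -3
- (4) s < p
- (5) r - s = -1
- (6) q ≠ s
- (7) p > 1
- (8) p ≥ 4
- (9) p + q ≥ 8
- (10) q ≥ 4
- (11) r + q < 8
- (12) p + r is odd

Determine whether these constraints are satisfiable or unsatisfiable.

The assignment p = 4, q = 4, r = 1, s = 2, t = 1 works:
  constraint 1 holds since q + t = 5.
  constraint 3 holds since t - p = -3.
The rest check out directly.

Satisfiable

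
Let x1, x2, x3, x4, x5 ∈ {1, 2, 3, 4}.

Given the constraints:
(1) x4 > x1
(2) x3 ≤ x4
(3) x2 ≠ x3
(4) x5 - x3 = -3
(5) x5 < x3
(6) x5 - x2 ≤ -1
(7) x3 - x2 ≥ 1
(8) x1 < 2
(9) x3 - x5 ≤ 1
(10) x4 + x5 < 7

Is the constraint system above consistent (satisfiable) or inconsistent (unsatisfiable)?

Constraints 6, 7, and 9 give x5 − x3 ≥ -1, x3 − x2 ≥ 1, x2 − x5 ≥ 1.
Adding all 3 inequalities: the left sides telescope to 0, and the right sides sum to (-1) + 1 + 1 = 1. So 0 ≥ 1, which is false.

Unsatisfiable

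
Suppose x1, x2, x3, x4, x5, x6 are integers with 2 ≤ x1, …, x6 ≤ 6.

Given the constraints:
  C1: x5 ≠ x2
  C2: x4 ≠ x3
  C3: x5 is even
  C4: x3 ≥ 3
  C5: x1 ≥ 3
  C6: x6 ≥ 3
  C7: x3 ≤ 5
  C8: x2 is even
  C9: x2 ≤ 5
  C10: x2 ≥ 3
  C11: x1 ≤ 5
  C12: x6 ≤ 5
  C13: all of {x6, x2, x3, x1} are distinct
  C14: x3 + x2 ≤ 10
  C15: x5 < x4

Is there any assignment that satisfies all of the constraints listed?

Constraints 4, 5, 6, 7, 9, 10, 11, and 12 confine each of x6, x2, x3, x1 to the 3 values {3, …, 5}.
Constraint 13 requires all 4 of them to be distinct, but only 3 values are available — impossible by the pigeonhole principle.

Unsatisfiable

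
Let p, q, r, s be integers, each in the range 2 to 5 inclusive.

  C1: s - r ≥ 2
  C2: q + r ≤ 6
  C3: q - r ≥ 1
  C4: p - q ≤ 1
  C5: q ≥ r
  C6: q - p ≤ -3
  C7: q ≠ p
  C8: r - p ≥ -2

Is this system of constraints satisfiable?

Unsatisfiable

Constraints 3, 6, and 8 give q − r ≥ 1, r − p ≥ -2, p − q ≥ 3.
Adding all 3 inequalities: the left sides telescope to 0, and the right sides sum to 1 + (-2) + 3 = 2. So 0 ≥ 2, which is false.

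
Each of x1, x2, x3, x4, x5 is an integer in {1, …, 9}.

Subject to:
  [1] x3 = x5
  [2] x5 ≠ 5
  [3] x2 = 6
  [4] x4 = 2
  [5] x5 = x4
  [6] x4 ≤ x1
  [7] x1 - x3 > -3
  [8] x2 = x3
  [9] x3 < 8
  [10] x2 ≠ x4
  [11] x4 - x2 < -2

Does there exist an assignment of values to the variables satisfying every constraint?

Constraint 3 fixes x2 = 6 and constraint 4 fixes x4 = 2. Constraints 1, 5, and 8 give x2 = x3 = x5 = x4, so x2 = x4. But 6 ≠ 2 — contradiction.

Unsatisfiable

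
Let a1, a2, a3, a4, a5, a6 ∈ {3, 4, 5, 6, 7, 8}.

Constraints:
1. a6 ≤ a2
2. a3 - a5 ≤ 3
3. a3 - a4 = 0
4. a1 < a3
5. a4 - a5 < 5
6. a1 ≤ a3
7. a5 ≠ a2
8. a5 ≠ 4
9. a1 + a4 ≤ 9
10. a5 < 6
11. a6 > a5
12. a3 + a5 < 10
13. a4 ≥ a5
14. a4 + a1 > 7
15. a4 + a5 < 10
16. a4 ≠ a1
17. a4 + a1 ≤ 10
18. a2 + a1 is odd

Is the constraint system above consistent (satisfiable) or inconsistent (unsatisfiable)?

Satisfiable

Setting (a1, a2, a3, a4, a5, a6) = (3, 6, 6, 6, 3, 6) satisfies everything: constraint 2: a3 - a5 = 3; constraint 3: a3 - a4 = 0, and the others follow.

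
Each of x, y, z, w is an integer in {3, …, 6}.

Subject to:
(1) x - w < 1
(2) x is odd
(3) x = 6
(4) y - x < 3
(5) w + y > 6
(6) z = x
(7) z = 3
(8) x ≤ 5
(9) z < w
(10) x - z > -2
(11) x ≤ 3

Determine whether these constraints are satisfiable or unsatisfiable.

Unsatisfiable

Constraint 7 fixes z = 3 and constraint 3 fixes x = 6, but constraint 6 requires z = x. Since 3 ≠ 6, contradiction.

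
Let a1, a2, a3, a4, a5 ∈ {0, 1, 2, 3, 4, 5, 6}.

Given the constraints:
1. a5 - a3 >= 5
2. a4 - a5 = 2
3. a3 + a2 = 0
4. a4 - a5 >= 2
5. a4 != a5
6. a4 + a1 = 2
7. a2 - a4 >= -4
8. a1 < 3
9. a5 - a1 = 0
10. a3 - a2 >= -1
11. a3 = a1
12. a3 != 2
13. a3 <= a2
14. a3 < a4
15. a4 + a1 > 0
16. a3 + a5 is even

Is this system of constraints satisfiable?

Unsatisfiable

Constraints 1, 4, 7, and 10 give a2 − a4 ≥ -4, a4 − a5 ≥ 2, a5 − a3 ≥ 5, a3 − a2 ≥ -1.
Adding all 4 inequalities: the left sides telescope to 0, and the right sides sum to (-4) + 2 + 5 + (-1) = 2. So 0 ≥ 2, which is false.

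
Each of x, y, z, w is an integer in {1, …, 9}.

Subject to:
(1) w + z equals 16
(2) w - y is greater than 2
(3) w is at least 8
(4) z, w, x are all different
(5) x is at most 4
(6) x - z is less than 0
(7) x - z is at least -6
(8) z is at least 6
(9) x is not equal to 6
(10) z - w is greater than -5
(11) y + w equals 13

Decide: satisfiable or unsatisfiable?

Satisfiable

Take x = 4, y = 4, z = 7, w = 9. Then constraint 1: w + z = 16; constraint 2: w - y = 5, and every other listed constraint is also met.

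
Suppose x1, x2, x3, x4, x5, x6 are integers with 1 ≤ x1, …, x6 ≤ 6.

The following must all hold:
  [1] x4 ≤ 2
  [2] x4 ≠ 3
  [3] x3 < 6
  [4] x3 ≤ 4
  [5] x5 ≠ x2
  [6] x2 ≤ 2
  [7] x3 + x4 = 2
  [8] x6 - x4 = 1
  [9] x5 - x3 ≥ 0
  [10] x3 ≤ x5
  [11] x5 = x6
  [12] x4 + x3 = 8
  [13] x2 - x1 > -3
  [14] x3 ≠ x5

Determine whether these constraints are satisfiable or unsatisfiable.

From constraint 1: x4 ≤ 2. From constraint 4: x3 ≤ 4. Hence x4 + x3 ≤ 6. But constraint 12 requires x4 + x3 = 8, and 8 > 6. Contradiction.

Unsatisfiable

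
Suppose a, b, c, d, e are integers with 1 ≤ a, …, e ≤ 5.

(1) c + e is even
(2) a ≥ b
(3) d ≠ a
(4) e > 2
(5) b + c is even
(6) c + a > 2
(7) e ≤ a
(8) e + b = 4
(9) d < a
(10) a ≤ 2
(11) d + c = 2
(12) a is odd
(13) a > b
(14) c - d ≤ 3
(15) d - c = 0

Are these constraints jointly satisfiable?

Unsatisfiable

From constraint 4: e ≥ 3. From constraints 7 and 10: e ≤ a and a ≤ 2, so e ≤ 2. But 2 < 3, so no value of e works.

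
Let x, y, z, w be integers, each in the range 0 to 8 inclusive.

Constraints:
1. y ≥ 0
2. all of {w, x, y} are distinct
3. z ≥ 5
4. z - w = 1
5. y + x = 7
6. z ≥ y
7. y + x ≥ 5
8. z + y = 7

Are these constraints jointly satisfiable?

Satisfiable

Try x = 6, y = 1, z = 6, w = 5.
Check constraint 4: z - w = 1; constraint 5: y + x = 7; constraint 7: y + x = 7. The remaining constraints are straightforward to verify.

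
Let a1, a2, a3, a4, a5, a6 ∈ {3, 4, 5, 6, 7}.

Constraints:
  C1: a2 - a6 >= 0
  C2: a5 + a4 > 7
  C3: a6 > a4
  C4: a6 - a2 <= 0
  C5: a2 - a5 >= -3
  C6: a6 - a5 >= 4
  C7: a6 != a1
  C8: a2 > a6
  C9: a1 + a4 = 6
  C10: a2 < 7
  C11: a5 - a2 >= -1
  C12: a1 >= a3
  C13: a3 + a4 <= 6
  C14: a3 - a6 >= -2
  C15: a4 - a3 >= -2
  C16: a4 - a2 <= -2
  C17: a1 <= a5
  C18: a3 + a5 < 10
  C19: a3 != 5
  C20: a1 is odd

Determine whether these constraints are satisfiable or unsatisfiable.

Constraints 6, 11, 14, 15, and 16 give a5 − a2 ≥ -1, a2 − a4 ≥ 2, a4 − a3 ≥ -2, a3 − a6 ≥ -2, a6 − a5 ≥ 4.
Adding all 5 inequalities: the left sides telescope to 0, and the right sides sum to (-1) + 2 + (-2) + (-2) + 4 = 1. So 0 ≥ 1, which is false.

Unsatisfiable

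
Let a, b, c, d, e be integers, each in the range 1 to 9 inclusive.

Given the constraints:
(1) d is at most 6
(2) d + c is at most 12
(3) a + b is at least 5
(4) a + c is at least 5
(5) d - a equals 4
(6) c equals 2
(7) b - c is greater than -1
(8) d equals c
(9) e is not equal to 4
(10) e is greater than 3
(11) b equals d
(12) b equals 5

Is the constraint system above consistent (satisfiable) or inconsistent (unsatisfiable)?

Constraint 12 fixes b = 5 and constraint 6 fixes c = 2. Constraints 8 and 11 give b = d = c, so b = c. But 5 ≠ 2 — contradiction.

Unsatisfiable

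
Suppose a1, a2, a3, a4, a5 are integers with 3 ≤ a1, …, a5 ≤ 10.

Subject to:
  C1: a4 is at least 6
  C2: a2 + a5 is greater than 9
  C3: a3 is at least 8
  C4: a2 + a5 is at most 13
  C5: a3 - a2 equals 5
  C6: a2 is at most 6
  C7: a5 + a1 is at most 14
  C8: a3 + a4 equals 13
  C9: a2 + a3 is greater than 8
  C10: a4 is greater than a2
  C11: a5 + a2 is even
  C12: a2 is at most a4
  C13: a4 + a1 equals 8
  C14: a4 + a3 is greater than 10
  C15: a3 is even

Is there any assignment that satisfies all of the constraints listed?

From constraint 3: a3 ≥ 8. From constraint 1: a4 ≥ 6. Hence a3 + a4 ≥ 14. But constraint 8 requires a3 + a4 = 13, and 13 < 14. Contradiction.

Unsatisfiable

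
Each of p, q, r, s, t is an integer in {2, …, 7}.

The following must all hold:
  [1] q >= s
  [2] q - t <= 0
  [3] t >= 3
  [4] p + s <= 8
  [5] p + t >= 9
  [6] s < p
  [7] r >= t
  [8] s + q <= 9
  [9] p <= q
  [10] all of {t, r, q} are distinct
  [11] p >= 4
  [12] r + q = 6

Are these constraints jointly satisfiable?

Unsatisfiable

From constraints 3 and 7: r ≥ t ≥ 3. From constraints 9 and 11: q ≥ p ≥ 4. Hence r + q ≥ 7. But constraint 12 requires r + q = 6, and 6 < 7. Contradiction.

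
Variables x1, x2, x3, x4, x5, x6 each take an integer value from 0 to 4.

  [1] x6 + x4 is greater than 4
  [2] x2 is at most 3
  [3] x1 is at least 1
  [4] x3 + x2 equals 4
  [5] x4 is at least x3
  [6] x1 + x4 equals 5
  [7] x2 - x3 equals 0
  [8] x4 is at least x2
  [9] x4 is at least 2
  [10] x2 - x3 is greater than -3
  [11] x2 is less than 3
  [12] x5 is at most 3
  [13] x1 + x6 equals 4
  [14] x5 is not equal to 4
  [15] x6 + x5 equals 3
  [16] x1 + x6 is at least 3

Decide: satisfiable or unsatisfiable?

Satisfiable

Try x1 = 2, x2 = 2, x3 = 2, x4 = 3, x5 = 1, x6 = 2.
Check constraint 1: x6 + x4 = 5; constraint 4: x3 + x2 = 4. The remaining constraints are straightforward to verify.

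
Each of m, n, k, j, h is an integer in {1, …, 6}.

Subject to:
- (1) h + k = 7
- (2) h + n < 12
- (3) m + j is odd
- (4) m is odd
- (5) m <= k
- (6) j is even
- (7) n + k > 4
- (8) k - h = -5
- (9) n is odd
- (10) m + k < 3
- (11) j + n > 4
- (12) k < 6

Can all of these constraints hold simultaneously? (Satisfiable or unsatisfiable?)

The assignment m = 1, n = 5, k = 1, j = 2, h = 6 works:
  constraint 1 holds since h + k = 7.
  constraint 2 holds since h + n = 11.
The rest check out directly.

Satisfiable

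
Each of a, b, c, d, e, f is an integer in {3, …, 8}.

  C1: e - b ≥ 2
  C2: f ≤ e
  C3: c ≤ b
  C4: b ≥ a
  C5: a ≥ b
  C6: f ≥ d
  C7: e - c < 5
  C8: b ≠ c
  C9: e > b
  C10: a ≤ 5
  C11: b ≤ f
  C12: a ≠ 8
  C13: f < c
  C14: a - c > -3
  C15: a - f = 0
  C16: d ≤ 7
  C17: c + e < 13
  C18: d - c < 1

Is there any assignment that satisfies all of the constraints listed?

Constraints 3, 11, and 13 give b ≤ f, f < c, c ≤ b. Chaining: b ≤ f < c ≤ b, which forces b < b — impossible.

Unsatisfiable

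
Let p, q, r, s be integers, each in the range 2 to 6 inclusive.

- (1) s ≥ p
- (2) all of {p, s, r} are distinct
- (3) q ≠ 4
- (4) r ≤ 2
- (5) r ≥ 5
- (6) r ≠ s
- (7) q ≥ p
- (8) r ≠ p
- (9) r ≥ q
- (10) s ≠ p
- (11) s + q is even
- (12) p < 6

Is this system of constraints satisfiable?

Unsatisfiable

From constraint 5: r ≥ 5. From constraint 4: r ≤ 2. But 2 < 5, so no value of r works.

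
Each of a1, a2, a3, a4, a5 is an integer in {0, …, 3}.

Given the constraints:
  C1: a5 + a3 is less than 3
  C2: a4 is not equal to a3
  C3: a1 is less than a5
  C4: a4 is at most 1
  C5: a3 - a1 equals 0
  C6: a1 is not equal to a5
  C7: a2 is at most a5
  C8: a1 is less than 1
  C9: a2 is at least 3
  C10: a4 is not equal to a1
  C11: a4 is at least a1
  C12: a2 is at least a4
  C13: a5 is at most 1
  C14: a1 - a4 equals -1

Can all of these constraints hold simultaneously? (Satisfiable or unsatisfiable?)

From constraints 7 and 9: a5 ≥ a2 and a2 ≥ 3, so a5 ≥ 3. From constraint 13: a5 ≤ 1. But 1 < 3, so no value of a5 works.

Unsatisfiable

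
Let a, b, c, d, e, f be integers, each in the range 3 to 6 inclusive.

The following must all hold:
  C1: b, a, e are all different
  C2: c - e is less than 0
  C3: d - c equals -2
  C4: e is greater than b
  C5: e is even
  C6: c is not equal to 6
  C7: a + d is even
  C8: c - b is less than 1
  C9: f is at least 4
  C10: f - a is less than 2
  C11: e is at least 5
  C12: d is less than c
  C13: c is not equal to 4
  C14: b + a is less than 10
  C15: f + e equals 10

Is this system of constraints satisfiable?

One satisfying assignment is a = 3, b = 5, c = 5, d = 3, e = 6, f = 4.
For the less obvious constraints — constraint 2: c - e = -1; constraint 3: d - c = -2; constraint 8: c - b = 0 — and the others hold by inspection.

Satisfiable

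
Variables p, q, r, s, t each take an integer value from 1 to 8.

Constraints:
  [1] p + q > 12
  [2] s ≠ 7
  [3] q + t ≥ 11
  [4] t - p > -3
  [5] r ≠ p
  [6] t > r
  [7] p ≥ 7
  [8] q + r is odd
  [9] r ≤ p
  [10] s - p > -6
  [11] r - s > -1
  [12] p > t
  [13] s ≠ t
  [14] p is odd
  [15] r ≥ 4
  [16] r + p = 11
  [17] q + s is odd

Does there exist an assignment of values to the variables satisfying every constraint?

Try p = 7, q = 7, r = 4, s = 2, t = 5.
Check constraint 1: p + q = 14; constraint 3: q + t = 12; constraint 4: t - p = -2. The remaining constraints are straightforward to verify.

Satisfiable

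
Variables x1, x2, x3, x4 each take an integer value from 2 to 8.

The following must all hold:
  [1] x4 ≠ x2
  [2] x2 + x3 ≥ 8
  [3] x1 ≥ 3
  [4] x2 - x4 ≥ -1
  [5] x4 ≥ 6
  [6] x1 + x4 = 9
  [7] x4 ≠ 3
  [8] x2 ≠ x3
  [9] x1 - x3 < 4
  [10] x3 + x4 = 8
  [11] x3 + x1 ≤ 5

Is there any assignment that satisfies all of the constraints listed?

Satisfiable

One satisfying assignment is x1 = 3, x2 = 7, x3 = 2, x4 = 6.
For the less obvious constraints — constraint 2: x2 + x3 = 9; constraint 4: x2 - x4 = 1; constraint 6: x1 + x4 = 9 — and the others hold by inspection.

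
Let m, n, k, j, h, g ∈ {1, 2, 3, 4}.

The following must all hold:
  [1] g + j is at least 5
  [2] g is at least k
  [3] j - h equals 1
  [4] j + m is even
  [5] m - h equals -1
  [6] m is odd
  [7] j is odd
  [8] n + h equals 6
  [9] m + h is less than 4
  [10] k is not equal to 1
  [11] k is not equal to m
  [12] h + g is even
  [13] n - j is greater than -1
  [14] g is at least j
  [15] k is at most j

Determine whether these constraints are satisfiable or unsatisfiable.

Satisfiable

Take m = 1, n = 4, k = 2, j = 3, h = 2, g = 4. Then constraint 1: g + j = 7; constraint 3: j - h = 1, and every other listed constraint is also met.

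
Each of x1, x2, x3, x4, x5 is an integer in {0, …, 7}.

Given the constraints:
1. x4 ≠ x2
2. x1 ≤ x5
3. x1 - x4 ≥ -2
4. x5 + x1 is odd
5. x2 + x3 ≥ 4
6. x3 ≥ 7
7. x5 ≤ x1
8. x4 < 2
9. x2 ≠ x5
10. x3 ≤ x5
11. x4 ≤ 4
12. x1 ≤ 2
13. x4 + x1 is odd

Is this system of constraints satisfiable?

Unsatisfiable

From constraints 6 and 10: x5 ≥ x3 and x3 ≥ 7, so x5 ≥ 7. From constraints 7 and 12: x5 ≤ x1 and x1 ≤ 2, so x5 ≤ 2. But 2 < 7, so no value of x5 works.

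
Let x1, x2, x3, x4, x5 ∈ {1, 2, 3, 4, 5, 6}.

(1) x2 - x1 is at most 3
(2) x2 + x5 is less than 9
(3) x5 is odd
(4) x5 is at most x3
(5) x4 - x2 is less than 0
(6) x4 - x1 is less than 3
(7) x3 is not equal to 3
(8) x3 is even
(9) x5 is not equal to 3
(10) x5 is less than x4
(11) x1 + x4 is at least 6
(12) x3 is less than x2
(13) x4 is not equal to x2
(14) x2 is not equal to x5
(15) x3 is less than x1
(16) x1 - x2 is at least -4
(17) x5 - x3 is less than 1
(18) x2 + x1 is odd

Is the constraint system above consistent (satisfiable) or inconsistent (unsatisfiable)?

The assignment x1 = 3, x2 = 6, x3 = 2, x4 = 5, x5 = 1 works:
  constraint 1 holds since x2 - x1 = 3.
  constraint 2 holds since x2 + x5 = 7.
The rest check out directly.

Satisfiable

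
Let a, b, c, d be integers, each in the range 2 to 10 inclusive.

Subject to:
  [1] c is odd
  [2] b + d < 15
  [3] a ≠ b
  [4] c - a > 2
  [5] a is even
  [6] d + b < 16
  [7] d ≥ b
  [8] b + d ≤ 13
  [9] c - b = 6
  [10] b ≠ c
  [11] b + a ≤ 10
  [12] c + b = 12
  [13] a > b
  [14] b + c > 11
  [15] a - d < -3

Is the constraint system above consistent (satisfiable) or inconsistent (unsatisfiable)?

Satisfiable

The assignment a = 4, b = 3, c = 9, d = 10 works:
  constraint 2 holds since b + d = 13.
  constraint 4 holds since c - a = 5.
  constraint 6 holds since d + b = 13.
The rest check out directly.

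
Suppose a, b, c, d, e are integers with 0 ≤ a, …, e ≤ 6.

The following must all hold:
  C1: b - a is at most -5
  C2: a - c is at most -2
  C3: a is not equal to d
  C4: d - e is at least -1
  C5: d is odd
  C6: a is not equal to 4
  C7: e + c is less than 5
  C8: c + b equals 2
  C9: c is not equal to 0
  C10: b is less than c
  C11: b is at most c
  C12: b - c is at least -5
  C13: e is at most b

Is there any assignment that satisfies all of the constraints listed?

Unsatisfiable

Constraints 1, 2, and 12 give b − c ≥ -5, c − a ≥ 2, a − b ≥ 5.
Adding all 3 inequalities: the left sides telescope to 0, and the right sides sum to (-5) + 2 + 5 = 2. So 0 ≥ 2, which is false.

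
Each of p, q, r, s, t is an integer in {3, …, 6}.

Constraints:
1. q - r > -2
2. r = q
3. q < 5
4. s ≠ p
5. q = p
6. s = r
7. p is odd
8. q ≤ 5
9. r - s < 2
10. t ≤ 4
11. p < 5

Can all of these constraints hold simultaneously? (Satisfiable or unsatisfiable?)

Unsatisfiable

From constraints 2, 5, and 6, s = r = q = p, so s = p. But constraint 4 says s ≠ p. Contradiction.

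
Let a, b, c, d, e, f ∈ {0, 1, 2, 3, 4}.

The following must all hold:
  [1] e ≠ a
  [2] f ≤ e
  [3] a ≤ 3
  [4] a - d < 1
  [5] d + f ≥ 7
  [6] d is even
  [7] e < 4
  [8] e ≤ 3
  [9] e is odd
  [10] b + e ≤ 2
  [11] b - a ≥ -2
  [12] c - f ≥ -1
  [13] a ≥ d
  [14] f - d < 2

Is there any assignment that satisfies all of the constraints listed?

From constraints 3 and 13: d ≤ a ≤ 3. From constraints 2 and 8: f ≤ e ≤ 3. Hence d + f ≤ 6. But constraint 5 requires d + f ≥ 7, and 7 > 6. Contradiction.

Unsatisfiable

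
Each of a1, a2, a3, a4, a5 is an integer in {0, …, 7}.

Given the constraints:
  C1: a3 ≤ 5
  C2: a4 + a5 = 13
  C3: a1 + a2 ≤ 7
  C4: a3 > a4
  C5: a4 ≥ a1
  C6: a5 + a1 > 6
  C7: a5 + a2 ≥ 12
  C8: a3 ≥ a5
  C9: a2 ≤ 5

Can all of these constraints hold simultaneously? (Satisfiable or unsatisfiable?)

From constraints 1 and 8: a5 ≤ a3 ≤ 5. From constraint 9: a2 ≤ 5. Hence a5 + a2 ≤ 10. But constraint 7 requires a5 + a2 ≥ 12, and 12 > 10. Contradiction.

Unsatisfiable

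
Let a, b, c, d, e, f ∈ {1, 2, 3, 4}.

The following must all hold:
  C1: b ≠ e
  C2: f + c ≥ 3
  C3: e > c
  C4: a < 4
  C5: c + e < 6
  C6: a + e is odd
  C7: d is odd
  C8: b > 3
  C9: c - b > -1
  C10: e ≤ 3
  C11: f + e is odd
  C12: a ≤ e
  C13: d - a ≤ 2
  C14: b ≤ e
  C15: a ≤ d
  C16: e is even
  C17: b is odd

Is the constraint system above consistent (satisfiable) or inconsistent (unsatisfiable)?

Unsatisfiable

From constraint 8: b ≥ 4. From constraints 10 and 14: b ≤ e and e ≤ 3, so b ≤ 3. But 3 < 4, so no value of b works.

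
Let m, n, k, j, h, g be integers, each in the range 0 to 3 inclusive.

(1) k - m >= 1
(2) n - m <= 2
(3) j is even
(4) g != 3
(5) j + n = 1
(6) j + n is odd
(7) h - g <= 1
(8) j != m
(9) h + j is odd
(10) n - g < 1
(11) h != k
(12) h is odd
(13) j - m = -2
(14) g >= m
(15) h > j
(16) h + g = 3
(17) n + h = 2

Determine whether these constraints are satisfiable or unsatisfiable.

One satisfying assignment is m = 2, n = 1, k = 3, j = 0, h = 1, g = 2.
For the less obvious constraints — constraint 1: k - m = 1; constraint 2: n - m = -1; constraint 5: j + n = 1 — and the others hold by inspection.

Satisfiable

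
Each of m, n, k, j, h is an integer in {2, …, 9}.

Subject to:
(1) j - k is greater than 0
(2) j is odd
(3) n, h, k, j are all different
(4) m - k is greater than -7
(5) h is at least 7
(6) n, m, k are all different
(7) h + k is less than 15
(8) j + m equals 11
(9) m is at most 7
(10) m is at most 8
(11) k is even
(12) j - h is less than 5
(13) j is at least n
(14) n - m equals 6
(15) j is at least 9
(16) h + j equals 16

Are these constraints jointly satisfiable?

Try m = 2, n = 8, k = 6, j = 9, h = 7.
Check constraint 1: j - k = 3; constraint 4: m - k = -4. The remaining constraints are straightforward to verify.

Satisfiable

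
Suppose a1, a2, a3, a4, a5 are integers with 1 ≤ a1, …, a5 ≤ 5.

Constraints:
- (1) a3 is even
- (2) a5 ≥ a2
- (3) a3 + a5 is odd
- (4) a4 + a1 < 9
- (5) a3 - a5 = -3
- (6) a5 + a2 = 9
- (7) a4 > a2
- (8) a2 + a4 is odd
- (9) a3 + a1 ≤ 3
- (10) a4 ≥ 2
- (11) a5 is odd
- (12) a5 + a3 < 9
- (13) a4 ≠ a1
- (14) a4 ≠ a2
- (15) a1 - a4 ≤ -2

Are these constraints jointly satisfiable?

The assignment a1 = 1, a2 = 4, a3 = 2, a4 = 5, a5 = 5 works:
  constraint 4 holds since a4 + a1 = 6.
  constraint 5 holds since a3 - a5 = -3.
The rest check out directly.

Satisfiable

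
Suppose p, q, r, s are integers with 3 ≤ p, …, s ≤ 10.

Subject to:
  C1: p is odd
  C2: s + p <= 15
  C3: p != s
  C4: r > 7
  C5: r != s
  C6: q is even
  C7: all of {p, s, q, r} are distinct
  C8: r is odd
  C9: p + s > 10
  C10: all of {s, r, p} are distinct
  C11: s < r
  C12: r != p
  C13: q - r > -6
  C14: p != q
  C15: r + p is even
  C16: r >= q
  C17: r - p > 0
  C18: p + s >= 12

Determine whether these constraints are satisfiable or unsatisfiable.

Setting (p, q, r, s) = (7, 4, 9, 6) satisfies everything: constraint 2: s + p = 13; constraint 9: p + s = 13, and the others follow.

Satisfiable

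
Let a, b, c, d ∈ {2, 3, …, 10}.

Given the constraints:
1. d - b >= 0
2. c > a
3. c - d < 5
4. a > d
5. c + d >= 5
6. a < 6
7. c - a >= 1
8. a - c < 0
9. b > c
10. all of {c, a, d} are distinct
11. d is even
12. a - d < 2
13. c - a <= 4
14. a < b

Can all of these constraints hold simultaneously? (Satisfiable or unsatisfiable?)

Constraints 1, 2, 4, and 9 give d < a, a < c, c < b, b ≤ d. Chaining: d < a < c < b ≤ d, which forces d < d — impossible.

Unsatisfiable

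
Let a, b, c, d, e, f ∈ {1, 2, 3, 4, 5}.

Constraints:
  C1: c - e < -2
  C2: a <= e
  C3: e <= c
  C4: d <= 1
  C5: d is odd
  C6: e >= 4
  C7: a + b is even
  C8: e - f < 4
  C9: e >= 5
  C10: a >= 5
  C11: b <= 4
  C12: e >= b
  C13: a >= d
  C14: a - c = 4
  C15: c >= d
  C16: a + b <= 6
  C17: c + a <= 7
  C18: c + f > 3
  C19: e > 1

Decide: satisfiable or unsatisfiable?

From constraints 3 and 6: c ≥ e ≥ 4. From constraint 10: a ≥ 5. Hence c + a ≥ 9. But constraint 17 requires c + a ≤ 7, and 7 < 9. Contradiction.

Unsatisfiable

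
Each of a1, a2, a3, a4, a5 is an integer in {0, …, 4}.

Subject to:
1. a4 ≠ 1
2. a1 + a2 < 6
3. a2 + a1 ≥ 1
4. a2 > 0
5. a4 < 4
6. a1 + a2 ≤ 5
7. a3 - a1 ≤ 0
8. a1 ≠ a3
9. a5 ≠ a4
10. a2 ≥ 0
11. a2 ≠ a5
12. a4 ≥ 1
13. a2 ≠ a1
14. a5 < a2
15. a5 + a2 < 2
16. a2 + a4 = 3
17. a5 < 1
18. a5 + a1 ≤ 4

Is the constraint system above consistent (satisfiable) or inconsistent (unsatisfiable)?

Take a1 = 3, a2 = 1, a3 = 1, a4 = 2, a5 = 0. Then constraint 2: a1 + a2 = 4; constraint 3: a2 + a1 = 4; constraint 6: a1 + a2 = 4, and every other listed constraint is also met.

Satisfiable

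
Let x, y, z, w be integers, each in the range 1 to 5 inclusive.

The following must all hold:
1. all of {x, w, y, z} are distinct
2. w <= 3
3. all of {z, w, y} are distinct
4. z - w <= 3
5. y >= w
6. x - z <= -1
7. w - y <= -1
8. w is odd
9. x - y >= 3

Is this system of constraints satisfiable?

Constraints 4, 6, 7, and 9 give w − z ≥ -3, z − x ≥ 1, x − y ≥ 3, y − w ≥ 1.
Adding all 4 inequalities: the left sides telescope to 0, and the right sides sum to (-3) + 1 + 3 + 1 = 2. So 0 ≥ 2, which is false.

Unsatisfiable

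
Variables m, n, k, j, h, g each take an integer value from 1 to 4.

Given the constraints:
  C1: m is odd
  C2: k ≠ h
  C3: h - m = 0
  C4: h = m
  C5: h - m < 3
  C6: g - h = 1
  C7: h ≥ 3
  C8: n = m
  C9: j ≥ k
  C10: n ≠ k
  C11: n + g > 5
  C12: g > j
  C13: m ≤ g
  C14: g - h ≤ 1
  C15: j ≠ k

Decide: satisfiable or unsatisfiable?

Satisfiable

The assignment m = 3, n = 3, k = 1, j = 2, h = 3, g = 4 works:
  constraint 3 holds since h - m = 0.
  constraint 5 holds since h - m = 0.
The rest check out directly.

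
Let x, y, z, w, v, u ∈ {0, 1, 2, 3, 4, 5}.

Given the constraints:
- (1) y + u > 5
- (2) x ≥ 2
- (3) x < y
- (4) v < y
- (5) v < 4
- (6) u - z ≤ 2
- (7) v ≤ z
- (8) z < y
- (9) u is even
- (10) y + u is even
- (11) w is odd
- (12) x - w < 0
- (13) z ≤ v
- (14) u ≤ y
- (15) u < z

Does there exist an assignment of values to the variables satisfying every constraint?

Satisfiable

Setting (x, y, z, w, v, u) = (2, 4, 3, 3, 3, 2) satisfies everything: constraint 1: y + u = 6; constraint 6: u - z = -1; constraint 12: x - w = -1, and the others follow.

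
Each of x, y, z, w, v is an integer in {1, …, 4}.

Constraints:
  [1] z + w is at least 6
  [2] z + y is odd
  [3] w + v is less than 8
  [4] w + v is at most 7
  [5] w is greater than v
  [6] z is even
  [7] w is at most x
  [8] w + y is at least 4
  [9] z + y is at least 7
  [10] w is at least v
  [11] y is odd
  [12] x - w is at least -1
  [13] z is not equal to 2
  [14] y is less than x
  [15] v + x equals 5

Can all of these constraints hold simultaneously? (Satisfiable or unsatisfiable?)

Satisfiable

The assignment x = 4, y = 3, z = 4, w = 4, v = 1 works:
  constraint 1 holds since z + w = 8.
  constraint 3 holds since w + v = 5.
The rest check out directly.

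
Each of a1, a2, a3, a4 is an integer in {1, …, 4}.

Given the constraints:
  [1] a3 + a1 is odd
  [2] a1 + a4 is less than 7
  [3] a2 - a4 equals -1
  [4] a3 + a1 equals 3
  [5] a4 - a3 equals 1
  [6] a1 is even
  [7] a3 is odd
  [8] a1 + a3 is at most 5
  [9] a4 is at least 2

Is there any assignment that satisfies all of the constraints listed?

Satisfiable

Take a1 = 2, a2 = 1, a3 = 1, a4 = 2. Then constraint 2: a1 + a4 = 4; constraint 3: a2 - a4 = -1; constraint 4: a3 + a1 = 3, and every other listed constraint is also met.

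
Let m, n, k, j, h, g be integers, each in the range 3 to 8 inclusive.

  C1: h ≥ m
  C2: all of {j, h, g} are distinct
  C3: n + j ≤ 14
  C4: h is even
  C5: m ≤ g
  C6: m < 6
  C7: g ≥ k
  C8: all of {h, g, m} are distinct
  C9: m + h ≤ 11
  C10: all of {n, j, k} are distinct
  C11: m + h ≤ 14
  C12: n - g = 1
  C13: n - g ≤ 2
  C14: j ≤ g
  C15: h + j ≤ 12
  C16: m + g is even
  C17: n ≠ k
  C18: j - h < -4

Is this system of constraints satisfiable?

One satisfying assignment is m = 3, n = 8, k = 4, j = 3, h = 8, g = 7.
For the less obvious constraints — constraint 3: n + j = 11; constraint 9: m + h = 11 — and the others hold by inspection.

Satisfiable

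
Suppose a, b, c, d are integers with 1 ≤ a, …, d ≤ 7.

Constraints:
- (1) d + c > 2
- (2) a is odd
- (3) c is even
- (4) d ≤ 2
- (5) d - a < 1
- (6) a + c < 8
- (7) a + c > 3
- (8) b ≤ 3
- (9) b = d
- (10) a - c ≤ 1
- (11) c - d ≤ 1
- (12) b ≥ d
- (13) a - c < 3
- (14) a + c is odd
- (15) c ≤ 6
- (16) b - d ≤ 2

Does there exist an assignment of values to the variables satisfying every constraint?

Satisfiable

One satisfying assignment is a = 3, b = 2, c = 2, d = 2.
For the less obvious constraints — constraint 1: d + c = 4; constraint 5: d - a = -1; constraint 6: a + c = 5 — and the others hold by inspection.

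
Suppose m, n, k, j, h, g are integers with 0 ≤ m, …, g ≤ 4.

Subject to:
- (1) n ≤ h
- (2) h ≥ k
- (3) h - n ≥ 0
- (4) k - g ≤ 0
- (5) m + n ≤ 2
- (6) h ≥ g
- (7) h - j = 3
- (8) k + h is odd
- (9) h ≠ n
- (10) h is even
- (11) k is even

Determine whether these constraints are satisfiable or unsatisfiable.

Constraint 11 makes k even and constraint 10 makes h even, so k + h must be even. Constraint 8 says k + h is odd — contradiction.

Unsatisfiable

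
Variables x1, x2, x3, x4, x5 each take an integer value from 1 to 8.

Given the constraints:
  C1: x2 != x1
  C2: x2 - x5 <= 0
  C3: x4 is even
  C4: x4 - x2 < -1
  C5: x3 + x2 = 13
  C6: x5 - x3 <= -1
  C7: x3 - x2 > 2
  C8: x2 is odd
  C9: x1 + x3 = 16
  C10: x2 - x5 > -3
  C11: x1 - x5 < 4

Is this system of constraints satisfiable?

The assignment x1 = 8, x2 = 5, x3 = 8, x4 = 2, x5 = 7 works:
  constraint 2 holds since x2 - x5 = -2.
  constraint 4 holds since x4 - x2 = -3.
The rest check out directly.

Satisfiable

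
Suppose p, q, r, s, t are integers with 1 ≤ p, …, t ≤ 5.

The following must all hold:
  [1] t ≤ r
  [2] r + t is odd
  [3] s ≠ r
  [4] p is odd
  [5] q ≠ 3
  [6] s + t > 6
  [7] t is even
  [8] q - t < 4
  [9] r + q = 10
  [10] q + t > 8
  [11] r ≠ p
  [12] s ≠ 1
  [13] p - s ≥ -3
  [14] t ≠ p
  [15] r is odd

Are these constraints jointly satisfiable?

Satisfiable

Try p = 1, q = 5, r = 5, s = 3, t = 4.
Check constraint 6: s + t = 7; constraint 8: q - t = 1; constraint 9: r + q = 10. The remaining constraints are straightforward to verify.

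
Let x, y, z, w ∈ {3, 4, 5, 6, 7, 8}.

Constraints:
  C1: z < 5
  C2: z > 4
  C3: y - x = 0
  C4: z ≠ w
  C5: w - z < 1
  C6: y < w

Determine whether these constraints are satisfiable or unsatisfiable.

From constraint 2: z ≥ 5. From constraint 1: z ≤ 4. But 4 < 5, so no value of z works.

Unsatisfiable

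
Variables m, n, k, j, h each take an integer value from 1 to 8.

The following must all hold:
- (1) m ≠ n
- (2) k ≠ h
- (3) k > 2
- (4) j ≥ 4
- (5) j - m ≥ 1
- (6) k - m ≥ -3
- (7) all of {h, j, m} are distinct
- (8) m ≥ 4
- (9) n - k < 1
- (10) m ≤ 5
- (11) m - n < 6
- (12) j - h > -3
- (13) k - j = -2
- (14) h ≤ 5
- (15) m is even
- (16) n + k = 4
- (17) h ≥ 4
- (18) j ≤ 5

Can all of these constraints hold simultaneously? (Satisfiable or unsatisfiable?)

Unsatisfiable

Constraints 4, 8, 10, 14, 17, and 18 confine each of h, j, m to the 2 values {4, 5}.
Constraint 7 requires all 3 of them to be distinct, but only 2 values are available — impossible by the pigeonhole principle.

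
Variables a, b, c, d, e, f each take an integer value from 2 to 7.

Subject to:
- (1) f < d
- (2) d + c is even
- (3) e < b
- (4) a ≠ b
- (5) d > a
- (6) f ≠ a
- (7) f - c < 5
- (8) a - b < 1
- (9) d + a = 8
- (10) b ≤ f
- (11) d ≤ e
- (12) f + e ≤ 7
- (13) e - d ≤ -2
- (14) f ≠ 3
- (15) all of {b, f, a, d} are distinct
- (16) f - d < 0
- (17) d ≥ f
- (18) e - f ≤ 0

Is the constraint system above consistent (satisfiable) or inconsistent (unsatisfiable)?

Unsatisfiable

Constraints 3, 10, 11, and 17 give b ≤ f, f ≤ d, d ≤ e, e < b. Chaining: b ≤ f ≤ d ≤ e < b, which forces b < b — impossible.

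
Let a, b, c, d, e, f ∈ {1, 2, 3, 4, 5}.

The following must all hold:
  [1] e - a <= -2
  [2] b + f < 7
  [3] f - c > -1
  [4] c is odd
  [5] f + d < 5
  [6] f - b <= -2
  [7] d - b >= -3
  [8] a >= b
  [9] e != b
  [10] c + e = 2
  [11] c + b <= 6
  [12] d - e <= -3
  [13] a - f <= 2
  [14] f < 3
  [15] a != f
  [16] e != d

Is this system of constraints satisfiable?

Unsatisfiable

Constraints 1, 6, 7, 12, and 13 give f − a ≥ -2, a − e ≥ 2, e − d ≥ 3, d − b ≥ -3, b − f ≥ 2.
Adding all 5 inequalities: the left sides telescope to 0, and the right sides sum to (-2) + 2 + 3 + (-3) + 2 = 2. So 0 ≥ 2, which is false.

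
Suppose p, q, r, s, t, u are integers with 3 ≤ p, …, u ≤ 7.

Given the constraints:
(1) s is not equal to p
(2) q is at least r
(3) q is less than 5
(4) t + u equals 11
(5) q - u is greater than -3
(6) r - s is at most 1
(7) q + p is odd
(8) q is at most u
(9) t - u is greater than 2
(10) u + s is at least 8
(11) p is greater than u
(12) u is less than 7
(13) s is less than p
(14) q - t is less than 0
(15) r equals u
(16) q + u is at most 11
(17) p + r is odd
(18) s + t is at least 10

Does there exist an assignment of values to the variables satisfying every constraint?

The assignment p = 7, q = 4, r = 4, s = 6, t = 7, u = 4 works:
  constraint 4 holds since t + u = 11.
  constraint 5 holds since q - u = 0.
  constraint 6 holds since r - s = -2.
The rest check out directly.

Satisfiable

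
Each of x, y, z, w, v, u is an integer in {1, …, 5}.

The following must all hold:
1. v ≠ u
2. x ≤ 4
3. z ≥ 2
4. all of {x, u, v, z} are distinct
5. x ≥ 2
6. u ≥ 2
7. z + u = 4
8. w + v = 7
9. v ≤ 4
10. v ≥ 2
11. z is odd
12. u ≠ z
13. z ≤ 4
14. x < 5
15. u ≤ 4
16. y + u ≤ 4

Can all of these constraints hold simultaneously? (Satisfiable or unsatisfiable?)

Unsatisfiable

Constraints 2, 3, 5, 6, 9, 10, 13, and 15 confine each of x, u, v, z to the 3 values {2, …, 4}.
Constraint 4 requires all 4 of them to be distinct, but only 3 values are available — impossible by the pigeonhole principle.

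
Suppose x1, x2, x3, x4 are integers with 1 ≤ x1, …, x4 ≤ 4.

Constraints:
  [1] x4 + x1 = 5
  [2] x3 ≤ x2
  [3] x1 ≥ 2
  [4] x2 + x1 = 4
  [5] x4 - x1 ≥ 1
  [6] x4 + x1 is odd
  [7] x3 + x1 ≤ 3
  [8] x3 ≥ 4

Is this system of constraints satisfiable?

Unsatisfiable

From constraints 2 and 8: x2 ≥ x3 ≥ 4. From constraint 3: x1 ≥ 2. Hence x2 + x1 ≥ 6. But constraint 4 requires x2 + x1 = 4, and 4 < 6. Contradiction.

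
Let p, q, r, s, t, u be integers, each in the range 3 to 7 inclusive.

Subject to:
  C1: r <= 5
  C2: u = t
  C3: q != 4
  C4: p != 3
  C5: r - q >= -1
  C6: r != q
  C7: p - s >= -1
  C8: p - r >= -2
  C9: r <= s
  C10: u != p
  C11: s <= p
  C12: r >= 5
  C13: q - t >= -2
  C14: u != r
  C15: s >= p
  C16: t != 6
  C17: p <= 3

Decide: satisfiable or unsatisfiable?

Unsatisfiable

From constraints 9 and 12: s ≥ r and r ≥ 5, so s ≥ 5. From constraints 11 and 17: s ≤ p and p ≤ 3, so s ≤ 3. But 3 < 5, so no value of s works.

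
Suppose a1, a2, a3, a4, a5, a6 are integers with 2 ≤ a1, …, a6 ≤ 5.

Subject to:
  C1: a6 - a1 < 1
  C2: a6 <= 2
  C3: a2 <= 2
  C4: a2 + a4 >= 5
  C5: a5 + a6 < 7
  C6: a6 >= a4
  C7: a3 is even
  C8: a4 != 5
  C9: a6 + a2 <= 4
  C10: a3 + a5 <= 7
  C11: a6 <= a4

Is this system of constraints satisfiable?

From constraint 3: a2 ≤ 2. From constraints 2 and 6: a4 ≤ a6 ≤ 2. Hence a2 + a4 ≤ 4. But constraint 4 requires a2 + a4 ≥ 5, and 5 > 4. Contradiction.

Unsatisfiable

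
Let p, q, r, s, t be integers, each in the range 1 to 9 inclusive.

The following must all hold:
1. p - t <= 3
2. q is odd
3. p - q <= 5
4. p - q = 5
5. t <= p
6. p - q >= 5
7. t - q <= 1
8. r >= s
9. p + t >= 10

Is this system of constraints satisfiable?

Constraints 1, 6, and 7 give t − p ≥ -3, p − q ≥ 5, q − t ≥ -1.
Adding all 3 inequalities: the left sides telescope to 0, and the right sides sum to (-3) + 5 + (-1) = 1. So 0 ≥ 1, which is false.

Unsatisfiable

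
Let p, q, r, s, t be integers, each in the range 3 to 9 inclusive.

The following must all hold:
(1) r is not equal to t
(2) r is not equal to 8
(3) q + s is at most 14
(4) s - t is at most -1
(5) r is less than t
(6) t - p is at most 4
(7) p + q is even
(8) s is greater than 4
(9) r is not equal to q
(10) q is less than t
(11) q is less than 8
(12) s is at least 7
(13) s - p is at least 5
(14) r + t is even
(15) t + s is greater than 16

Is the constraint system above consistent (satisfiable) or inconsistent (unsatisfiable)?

Unsatisfiable

Constraints 4, 6, and 13 give p − t ≥ -4, t − s ≥ 1, s − p ≥ 5.
Adding all 3 inequalities: the left sides telescope to 0, and the right sides sum to (-4) + 1 + 5 = 2. So 0 ≥ 2, which is false.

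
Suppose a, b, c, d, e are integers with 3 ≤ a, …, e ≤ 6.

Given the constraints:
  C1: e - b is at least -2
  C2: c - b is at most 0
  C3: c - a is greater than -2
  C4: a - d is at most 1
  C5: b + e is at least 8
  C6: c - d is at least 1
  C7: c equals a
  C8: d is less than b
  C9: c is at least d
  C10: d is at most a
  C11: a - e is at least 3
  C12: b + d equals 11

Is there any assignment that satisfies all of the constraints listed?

Unsatisfiable

Constraints 1, 2, 4, 6, and 11 give e − b ≥ -2, b − c ≥ 0, c − d ≥ 1, d − a ≥ -1, a − e ≥ 3.
Adding all 5 inequalities: the left sides telescope to 0, and the right sides sum to (-2) + 0 + 1 + (-1) + 3 = 1. So 0 ≥ 1, which is false.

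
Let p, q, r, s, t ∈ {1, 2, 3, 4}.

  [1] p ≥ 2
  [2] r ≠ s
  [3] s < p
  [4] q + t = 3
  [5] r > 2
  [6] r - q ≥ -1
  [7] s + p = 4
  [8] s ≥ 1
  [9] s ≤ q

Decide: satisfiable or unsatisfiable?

The assignment p = 3, q = 1, r = 3, s = 1, t = 2 works:
  constraint 4 holds since q + t = 3.
  constraint 6 holds since r - q = 2.
  constraint 7 holds since s + p = 4.
The rest check out directly.

Satisfiable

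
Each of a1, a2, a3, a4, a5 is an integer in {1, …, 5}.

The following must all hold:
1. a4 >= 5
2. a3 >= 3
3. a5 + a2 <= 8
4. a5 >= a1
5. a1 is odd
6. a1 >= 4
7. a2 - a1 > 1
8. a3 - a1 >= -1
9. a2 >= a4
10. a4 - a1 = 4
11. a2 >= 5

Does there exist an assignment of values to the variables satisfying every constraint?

From constraints 4 and 6: a5 ≥ a1 ≥ 4. From constraints 1 and 9: a2 ≥ a4 ≥ 5. Hence a5 + a2 ≥ 9. But constraint 3 requires a5 + a2 ≤ 8, and 8 < 9. Contradiction.

Unsatisfiable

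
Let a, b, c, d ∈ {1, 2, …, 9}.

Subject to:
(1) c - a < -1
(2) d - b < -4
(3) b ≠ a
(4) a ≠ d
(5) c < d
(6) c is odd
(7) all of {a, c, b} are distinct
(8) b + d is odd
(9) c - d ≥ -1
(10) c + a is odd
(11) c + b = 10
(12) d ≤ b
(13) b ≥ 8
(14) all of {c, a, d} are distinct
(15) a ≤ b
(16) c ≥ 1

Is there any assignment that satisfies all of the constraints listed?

Satisfiable

The assignment a = 4, b = 9, c = 1, d = 2 works:
  constraint 1 holds since c - a = -3.
  constraint 2 holds since d - b = -7.
The rest check out directly.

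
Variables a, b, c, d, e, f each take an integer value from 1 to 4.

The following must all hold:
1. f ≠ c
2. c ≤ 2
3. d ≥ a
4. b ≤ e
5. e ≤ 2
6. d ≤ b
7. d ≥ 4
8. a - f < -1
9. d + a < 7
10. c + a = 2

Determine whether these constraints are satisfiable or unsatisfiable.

Unsatisfiable

From constraints 6 and 7: b ≥ d and d ≥ 4, so b ≥ 4. From constraints 4 and 5: b ≤ e and e ≤ 2, so b ≤ 2. But 2 < 4, so no value of b works.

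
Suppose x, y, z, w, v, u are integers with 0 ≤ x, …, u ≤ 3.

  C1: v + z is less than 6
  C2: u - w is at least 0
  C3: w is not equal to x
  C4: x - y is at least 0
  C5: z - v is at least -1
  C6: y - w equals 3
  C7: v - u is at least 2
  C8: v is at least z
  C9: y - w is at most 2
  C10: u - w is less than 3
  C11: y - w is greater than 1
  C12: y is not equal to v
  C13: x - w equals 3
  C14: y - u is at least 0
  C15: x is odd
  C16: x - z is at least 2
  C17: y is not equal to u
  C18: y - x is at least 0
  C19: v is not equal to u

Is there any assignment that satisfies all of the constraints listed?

Unsatisfiable

Constraints 2, 5, 7, 9, 16, and 18 give v − u ≥ 2, u − w ≥ 0, w − y ≥ -2, y − x ≥ 0, x − z ≥ 2, z − v ≥ -1.
Adding all 6 inequalities: the left sides telescope to 0, and the right sides sum to 2 + 0 + (-2) + 0 + 2 + (-1) = 1. So 0 ≥ 1, which is false.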